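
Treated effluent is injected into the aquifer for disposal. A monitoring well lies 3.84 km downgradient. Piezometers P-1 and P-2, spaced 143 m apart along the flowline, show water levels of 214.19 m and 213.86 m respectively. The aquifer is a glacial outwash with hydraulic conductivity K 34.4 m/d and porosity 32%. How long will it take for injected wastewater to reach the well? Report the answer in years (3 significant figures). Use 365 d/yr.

Hydraulic gradient i = (214.19 − 213.86) / 143 = 0.33 / 143 = 0.002308
Specific discharge q = 34.4 × 0.002308 = 0.07938 m/d
Seepage velocity v = q / n = 0.07938 / 0.32 = 0.2481 m/d
L = 3.84 km = 3840 m
t = L / v = 3840 / 0.2481 = 15480 d
   = 15480 / 365 = 42.4 yr

42.4 years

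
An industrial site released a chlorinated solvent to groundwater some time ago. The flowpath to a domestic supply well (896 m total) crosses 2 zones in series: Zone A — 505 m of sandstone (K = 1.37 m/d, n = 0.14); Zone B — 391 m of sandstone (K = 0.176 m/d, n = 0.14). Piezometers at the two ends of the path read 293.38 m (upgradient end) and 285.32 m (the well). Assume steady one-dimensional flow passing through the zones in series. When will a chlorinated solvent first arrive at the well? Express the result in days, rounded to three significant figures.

Total head drop ΔH = 293.38 − 285.32 = 8.06 m
Steady 1-D flow in series ⇒ the Darcy flux q is identical in every zone and the zone head losses add (resistances L/K in series).
Σ(L/K) = 505/1.37 + 391/0.176 = 368.6 + 2222 = 2590 d
q = ΔH / Σ(L/K) = 8.06 / 2590 = 0.003112 m/d (same in every zone)
Zone A: v = q/n = 0.003112/0.14 = 0.02223 m/d → t_A = 505/0.02223 = 22720 d
Zone B: v = q/n = 0.003112/0.14 = 0.02223 m/d → t_B = 391/0.02223 = 17590 d
Total t = 22720 + 17590 = 40310 d

40300 days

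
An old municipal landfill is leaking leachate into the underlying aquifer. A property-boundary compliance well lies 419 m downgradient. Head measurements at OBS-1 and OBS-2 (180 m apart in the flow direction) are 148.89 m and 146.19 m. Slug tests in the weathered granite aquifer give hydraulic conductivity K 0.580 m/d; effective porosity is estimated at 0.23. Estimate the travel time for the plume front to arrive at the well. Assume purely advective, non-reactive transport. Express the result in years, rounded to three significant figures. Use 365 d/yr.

30.3 years

Hydraulic gradient i = (148.89 − 146.19) / 180 = 2.70 / 180 = 0.01500
q = Ki = 0.580 × 0.01500 = 0.008700 m/d
Average linear velocity = 0.008700 / 0.23 = 0.03783 m/d
t = L / v = 419 / 0.03783 = 11080 d
   = 11080 / 365 = 30.3 yr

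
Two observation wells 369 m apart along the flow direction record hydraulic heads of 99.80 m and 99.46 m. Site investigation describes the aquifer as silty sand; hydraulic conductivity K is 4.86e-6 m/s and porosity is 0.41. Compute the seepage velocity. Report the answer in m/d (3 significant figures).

9.44e-4 m/d

Hydraulic gradient i = (99.80 − 99.46) / 369 = 0.34 / 369 = 9.214e-4
K = 4.86e-6 m/s × 86400 s/d = 0.4199 m/d
Specific discharge q = 0.4199 × 9.214e-4 = 3.869e-4 m/d
v = Ki/n = 0.4199·9.214e-4/0.41 = 9.437e-4 m/d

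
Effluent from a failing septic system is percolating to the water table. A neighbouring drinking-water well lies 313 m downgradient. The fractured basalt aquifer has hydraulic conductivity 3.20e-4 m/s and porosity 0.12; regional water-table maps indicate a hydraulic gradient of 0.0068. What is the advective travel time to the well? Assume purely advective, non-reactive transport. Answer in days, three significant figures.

K = 3.20e-4 m/s × 86400 s/d = 27.65 m/d
Darcy flux q = K·i = 27.65 × 0.0068 = 0.1880 m/d
Average linear velocity = 0.1880 / 0.12 = 1.567 m/d
t = L / v = 313 / 1.567 = 199.8 d

200 days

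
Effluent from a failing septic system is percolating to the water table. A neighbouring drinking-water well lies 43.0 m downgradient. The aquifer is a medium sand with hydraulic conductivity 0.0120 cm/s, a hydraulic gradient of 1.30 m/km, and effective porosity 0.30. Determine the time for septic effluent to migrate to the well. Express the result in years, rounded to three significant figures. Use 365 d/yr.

2.62 years

K = 0.0120 cm/s × 864 = 10.37 m/d
Darcy flux q = K·i = 10.37 × 0.0013 = 0.01348 m/d
Seepage velocity v = q / n = 0.01348 / 0.30 = 0.04493 m/d
t = L / v = 43.0 / 0.04493 = 957.1 d
   = 957.1 / 365 = 2.62 yr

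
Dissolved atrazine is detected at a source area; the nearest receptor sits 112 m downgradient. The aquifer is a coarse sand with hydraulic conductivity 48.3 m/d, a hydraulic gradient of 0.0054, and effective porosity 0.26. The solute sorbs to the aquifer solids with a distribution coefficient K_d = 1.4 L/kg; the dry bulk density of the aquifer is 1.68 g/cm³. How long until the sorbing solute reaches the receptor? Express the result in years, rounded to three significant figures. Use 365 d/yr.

Specific discharge q = 48.3 × 0.0054 = 0.2608 m/d
v_s = q/n_e = 0.2608/0.26 = 1.003 m/d
Retardation R = 1 + ρ_b·K_d/n = 1 + 1.68×1.4/0.26 = 10.05
Contaminant velocity v_c = v/R = 1.003/10.05 = 0.09985 m/d
t = L/v_c = 112/0.09985 = 1122 d
   = 1122/365 = 3.07 yr

3.07 years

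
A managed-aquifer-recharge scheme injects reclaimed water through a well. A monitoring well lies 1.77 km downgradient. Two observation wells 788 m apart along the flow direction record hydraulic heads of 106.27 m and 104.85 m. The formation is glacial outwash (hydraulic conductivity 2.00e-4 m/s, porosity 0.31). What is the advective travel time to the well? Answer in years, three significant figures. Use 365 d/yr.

48.3 years

Hydraulic gradient i = (106.27 − 104.85) / 788 = 1.42 / 788 = 0.001802
K = 2.00e-4 m/s × 86400 s/d = 17.28 m/d
Specific discharge q = 17.28 × 0.001802 = 0.03114 m/d
v = Ki/n = 17.28·0.001802/0.31 = 0.1004 m/d
L = 1.77 km = 1770 m
t = L / v = 1770 / 0.1004 = 17620 d
   = 17620 / 365 = 48.3 yr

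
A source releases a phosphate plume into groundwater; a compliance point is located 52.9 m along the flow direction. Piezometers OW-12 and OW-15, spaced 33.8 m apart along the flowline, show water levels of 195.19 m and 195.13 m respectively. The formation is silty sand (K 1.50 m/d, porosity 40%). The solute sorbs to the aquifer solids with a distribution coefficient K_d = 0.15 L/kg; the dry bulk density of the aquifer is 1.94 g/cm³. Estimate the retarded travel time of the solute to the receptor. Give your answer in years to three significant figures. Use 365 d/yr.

Hydraulic gradient i = (195.19 − 195.13) / 33.8 = 0.06 / 33.8 = 0.001775
q = Ki = 1.50 × 0.001775 = 0.002663 m/d
Average linear velocity = 0.002663 / 0.40 = 0.006657 m/d
Retardation R = 1 + ρ_b·K_d/n = 1 + 1.94×0.15/0.40 = 1.728
Contaminant velocity v_c = v/R = 0.006657/1.728 = 0.003853 m/d
t = L/v_c = 52.9/0.003853 = 13730 d
   = 13730/365 = 37.6 yr

37.6 years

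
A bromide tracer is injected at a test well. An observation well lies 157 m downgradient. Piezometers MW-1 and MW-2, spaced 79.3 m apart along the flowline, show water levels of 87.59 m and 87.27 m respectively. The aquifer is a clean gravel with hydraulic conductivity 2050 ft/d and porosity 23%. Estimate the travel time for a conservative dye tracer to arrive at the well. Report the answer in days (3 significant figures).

Hydraulic gradient i = (87.59 − 87.27) / 79.3 = 0.32 / 79.3 = 0.004035
K = 2050 ft/d × 0.3048 = 624.8 m/d
Darcy flux q = K·i = 624.8 × 0.004035 = 2.521 m/d
Seepage velocity v = q / n = 2.521 / 0.23 = 10.96 m/d
t = L / v = 157 / 10.96 = 14.32 d

14.3 days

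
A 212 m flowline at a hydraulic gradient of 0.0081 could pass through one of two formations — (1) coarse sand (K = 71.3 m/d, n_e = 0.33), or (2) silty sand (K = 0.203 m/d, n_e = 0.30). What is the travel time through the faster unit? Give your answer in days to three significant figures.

121 days

Unit 1 (coarse sand): v = 71.3×0.0081/0.33 = 1.750 m/d, t = 212/1.750 = 121.1 d
Unit 2 (silty sand): v = 0.203×0.0081/0.30 = 0.005481 m/d, t = 212/0.005481 = 38680 d
Faster unit: t = 121 d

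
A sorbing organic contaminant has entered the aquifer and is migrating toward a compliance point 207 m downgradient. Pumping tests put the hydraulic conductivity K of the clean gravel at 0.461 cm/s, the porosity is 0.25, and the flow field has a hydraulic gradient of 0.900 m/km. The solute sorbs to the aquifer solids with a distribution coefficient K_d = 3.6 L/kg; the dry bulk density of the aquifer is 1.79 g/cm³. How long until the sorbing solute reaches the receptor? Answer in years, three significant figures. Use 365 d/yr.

10.6 years

K = 0.461 cm/s × 864 = 398.3 m/d
q = Ki = 398.3 × 9.0e-4 = 0.3585 m/d
v_s = q/n_e = 0.3585/0.25 = 1.434 m/d
Retardation R = 1 + ρ_b·K_d/n = 1 + 1.79×3.6/0.25 = 26.78
Contaminant velocity v_c = v/R = 1.434/26.78 = 0.05355 m/d
t = L/v_c = 207/0.05355 = 3865 d
   = 3865/365 = 10.6 yr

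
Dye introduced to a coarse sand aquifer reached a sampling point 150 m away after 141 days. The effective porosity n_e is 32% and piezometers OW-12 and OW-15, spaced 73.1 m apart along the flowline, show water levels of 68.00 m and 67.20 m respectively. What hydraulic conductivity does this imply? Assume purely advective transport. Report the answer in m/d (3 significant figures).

31.1 m/d

Hydraulic gradient i = (68.00 − 67.20) / 73.1 = 0.80 / 73.1 = 0.01094
v = L / t = 150 / 141 = 1.064 m/d
K = v · n / i = 1.064 × 0.32 / 0.01094 = 31.1 m/d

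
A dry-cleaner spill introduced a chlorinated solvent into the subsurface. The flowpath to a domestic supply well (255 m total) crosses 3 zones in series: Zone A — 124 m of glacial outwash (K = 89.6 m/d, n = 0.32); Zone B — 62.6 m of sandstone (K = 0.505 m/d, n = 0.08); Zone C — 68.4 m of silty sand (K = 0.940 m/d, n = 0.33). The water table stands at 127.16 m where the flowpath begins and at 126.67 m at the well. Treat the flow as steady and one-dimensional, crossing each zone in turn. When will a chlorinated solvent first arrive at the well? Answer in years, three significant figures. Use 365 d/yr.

74.5 years

Total head drop ΔH = 127.16 − 126.67 = 0.49 m
Continuity: the same q passes through each zone, so ΔH = q·Σ(L_j/K_j) — the zones act as resistances in series.
Σ(L/K) = 124/89.6 + 62.6/0.505 + 68.4/0.940 = 1.384 + 124.0 + 72.77 = 198.1 d
q = ΔH / Σ(L/K) = 0.49 / 198.1 = 0.002473 m/d (same in every zone)
Zone A: v = q/n = 0.002473/0.32 = 0.007729 m/d → t_A = 124/0.007729 = 16040 d
Zone B: v = q/n = 0.002473/0.08 = 0.03092 m/d → t_B = 62.6/0.03092 = 2025 d
Zone C: v = q/n = 0.002473/0.33 = 0.007495 m/d → t_C = 68.4/0.007495 = 9126 d
Total t = 16040 + 2025 + 9126 = 27190 d
   = 27190 / 365 = 74.5 yr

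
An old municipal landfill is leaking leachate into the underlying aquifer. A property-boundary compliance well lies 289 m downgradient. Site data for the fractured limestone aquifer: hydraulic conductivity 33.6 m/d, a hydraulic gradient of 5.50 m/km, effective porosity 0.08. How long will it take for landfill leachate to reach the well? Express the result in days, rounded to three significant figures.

125 days

Specific discharge q = 33.6 × 0.0055 = 0.1848 m/d
v_s = q/n_e = 0.1848/0.08 = 2.310 m/d
t = L / v = 289 / 2.310 = 125.1 d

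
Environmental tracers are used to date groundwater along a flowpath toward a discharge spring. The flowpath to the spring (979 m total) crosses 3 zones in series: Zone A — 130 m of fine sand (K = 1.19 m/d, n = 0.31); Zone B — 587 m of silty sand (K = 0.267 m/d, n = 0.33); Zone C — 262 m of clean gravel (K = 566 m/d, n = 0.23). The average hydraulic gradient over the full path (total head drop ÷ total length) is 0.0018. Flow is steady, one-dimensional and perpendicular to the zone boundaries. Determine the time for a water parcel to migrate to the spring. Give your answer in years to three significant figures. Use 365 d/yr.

Steady 1-D flow in series ⇒ the Darcy flux q is identical in every zone and the zone head losses add (resistances L/K in series).
Σ(L/K) = 130/1.19 + 587/0.267 + 262/566 = 109.2 + 2199 + 0.4629 = 2308 d
K_eq = L_total / Σ(L/K) = 979 / 2308 = 0.4241 m/d
q = K_eq · i = 0.4241 × 0.0018 = 7.634e-4 m/d (same in every zone)
Zone A: v = q/n = 7.634e-4/0.31 = 0.002463 m/d → t_A = 130/0.002463 = 52790 d
Zone B: v = q/n = 7.634e-4/0.33 = 0.002313 m/d → t_B = 587/0.002313 = 253700 d
Zone C: v = q/n = 7.634e-4/0.23 = 0.003319 m/d → t_C = 262/0.003319 = 78930 d
Total t = 52790 + 253700 + 78930 = 385400 d
   = 385400 / 365 = 1060 yr

1060 years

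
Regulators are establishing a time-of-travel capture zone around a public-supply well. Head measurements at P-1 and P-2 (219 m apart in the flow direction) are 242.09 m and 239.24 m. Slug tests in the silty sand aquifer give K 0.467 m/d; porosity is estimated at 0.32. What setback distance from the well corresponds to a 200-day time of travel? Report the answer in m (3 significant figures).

Hydraulic gradient i = (242.09 − 239.24) / 219 = 2.85 / 219 = 0.01301
q = Ki = 0.467 × 0.01301 = 0.006077 m/d
Seepage velocity v = q / n = 0.006077 / 0.32 = 0.01899 m/d
L = v × T = 0.01899 × 200 = 3.798 m

3.80 m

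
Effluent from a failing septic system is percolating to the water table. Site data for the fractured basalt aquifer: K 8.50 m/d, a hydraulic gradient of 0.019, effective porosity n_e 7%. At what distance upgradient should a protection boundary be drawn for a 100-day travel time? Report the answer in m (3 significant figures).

Darcy flux q = K·i = 8.50 × 0.019 = 0.1615 m/d
Average linear velocity = 0.1615 / 0.07 = 2.307 m/d
L = v × T = 2.307 × 100 = 230.7 m

231 m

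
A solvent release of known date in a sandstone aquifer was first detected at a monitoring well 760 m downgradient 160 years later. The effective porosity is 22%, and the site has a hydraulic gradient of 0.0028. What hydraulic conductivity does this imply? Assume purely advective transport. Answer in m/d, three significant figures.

t = 160 years = 58400 d
v = L / t = 760 / 58400 = 0.01301 m/d
K = v · n / i = 0.01301 × 0.22 / 0.0028 = 1.02 m/d

1.02 m/d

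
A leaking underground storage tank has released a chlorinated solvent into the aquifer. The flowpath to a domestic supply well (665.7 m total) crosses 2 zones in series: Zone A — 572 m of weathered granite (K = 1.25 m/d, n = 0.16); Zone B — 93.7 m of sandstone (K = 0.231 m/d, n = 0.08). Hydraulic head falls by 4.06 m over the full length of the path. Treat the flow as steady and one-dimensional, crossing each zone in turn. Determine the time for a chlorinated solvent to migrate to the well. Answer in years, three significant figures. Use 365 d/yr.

57.7 years

Steady 1-D flow in series ⇒ the Darcy flux q is identical in every zone and the zone head losses add (resistances L/K in series).
Σ(L/K) = 572/1.25 + 93.7/0.231 = 457.6 + 405.6 = 863.2 d
q = ΔH / Σ(L/K) = 4.06 / 863.2 = 0.004703 m/d (same in every zone)
Zone A: v = q/n = 0.004703/0.16 = 0.02940 m/d → t_A = 572/0.02940 = 19460 d
Zone B: v = q/n = 0.004703/0.08 = 0.05879 m/d → t_B = 93.7/0.05879 = 1594 d
Total t = 19460 + 1594 = 21050 d
   = 21050 / 365 = 57.7 yr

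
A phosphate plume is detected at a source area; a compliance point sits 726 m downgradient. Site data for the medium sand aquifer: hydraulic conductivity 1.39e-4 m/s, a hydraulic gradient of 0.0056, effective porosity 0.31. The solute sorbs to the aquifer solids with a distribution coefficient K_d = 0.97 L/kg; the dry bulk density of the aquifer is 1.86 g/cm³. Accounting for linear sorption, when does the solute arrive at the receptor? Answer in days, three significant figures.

K = 1.39e-4 m/s × 86400 s/d = 12.01 m/d
Darcy flux q = K·i = 12.01 × 0.0056 = 0.06725 m/d
v = Ki/n = 12.01·0.0056/0.31 = 0.2169 m/d
Retardation R = 1 + ρ_b·K_d/n = 1 + 1.86×0.97/0.31 = 6.820
Contaminant velocity v_c = v/R = 0.2169/6.820 = 0.03181 m/d
t = L/v_c = 726/0.03181 = 22820 d

22800 days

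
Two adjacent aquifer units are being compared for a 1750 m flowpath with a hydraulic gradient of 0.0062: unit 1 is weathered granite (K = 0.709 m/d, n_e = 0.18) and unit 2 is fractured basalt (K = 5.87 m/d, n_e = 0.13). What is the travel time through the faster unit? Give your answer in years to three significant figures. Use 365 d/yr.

Unit 1 (weathered granite): v = 0.709×0.0062/0.18 = 0.02442 m/d, t = 1750/0.02442 = 71660 d
Unit 2 (fractured basalt): v = 5.87×0.0062/0.13 = 0.2800 m/d, t = 1750/0.2800 = 6251 d
Faster: 6251 d / 365 = 17.1 yr

17.1 years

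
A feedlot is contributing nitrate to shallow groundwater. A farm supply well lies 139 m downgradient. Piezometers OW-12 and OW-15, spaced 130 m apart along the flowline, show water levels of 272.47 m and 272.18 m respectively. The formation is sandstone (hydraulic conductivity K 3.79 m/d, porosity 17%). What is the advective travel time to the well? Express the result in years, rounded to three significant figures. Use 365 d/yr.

7.66 years

Hydraulic gradient i = (272.47 − 272.18) / 130 = 0.29 / 130 = 0.002231
Darcy flux q = K·i = 3.79 × 0.002231 = 0.008455 m/d
Average linear velocity = 0.008455 / 0.17 = 0.04973 m/d
t = L / v = 139 / 0.04973 = 2795 d
   = 2795 / 365 = 7.66 yr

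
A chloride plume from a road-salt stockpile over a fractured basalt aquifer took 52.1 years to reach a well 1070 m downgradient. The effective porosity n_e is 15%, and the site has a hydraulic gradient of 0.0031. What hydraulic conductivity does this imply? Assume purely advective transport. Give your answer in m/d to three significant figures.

2.72 m/d

t = 52.1 years = 19020 d
v = L / t = 1070 / 19020 = 0.05627 m/d
K = v · n / i = 0.05627 × 0.15 / 0.0031 = 2.72 m/d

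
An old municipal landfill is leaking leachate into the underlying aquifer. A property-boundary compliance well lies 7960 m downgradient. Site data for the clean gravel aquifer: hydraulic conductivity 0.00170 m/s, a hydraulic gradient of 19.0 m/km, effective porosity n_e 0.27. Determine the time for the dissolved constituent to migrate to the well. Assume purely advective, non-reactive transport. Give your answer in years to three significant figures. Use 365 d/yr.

2.11 years

K = 0.00170 m/s × 86400 s/d = 146.9 m/d
Darcy flux q = K·i = 146.9 × 0.019 = 2.791 m/d
v_s = q/n_e = 2.791/0.27 = 10.34 m/d
t = L / v = 7960 / 10.34 = 770.1 d
   = 770.1 / 365 = 2.11 yr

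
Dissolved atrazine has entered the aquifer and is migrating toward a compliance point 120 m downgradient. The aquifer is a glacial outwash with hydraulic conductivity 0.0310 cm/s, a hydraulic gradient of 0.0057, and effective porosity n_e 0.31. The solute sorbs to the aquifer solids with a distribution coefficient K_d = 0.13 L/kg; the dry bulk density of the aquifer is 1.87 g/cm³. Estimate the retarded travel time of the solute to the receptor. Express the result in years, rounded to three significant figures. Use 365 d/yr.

K = 0.0310 cm/s × 864 = 26.78 m/d
Specific discharge q = 26.78 × 0.0057 = 0.1527 m/d
Seepage velocity v = q / n = 0.1527 / 0.31 = 0.4925 m/d
Retardation R = 1 + ρ_b·K_d/n = 1 + 1.87×0.13/0.31 = 1.784
Contaminant velocity v_c = v/R = 0.4925/1.784 = 0.2760 m/d
t = L/v_c = 120/0.2760 = 434.7 d
   = 434.7/365 = 1.19 yr

1.19 years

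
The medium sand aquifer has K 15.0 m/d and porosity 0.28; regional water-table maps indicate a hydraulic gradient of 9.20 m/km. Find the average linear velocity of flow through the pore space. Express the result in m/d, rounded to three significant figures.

0.493 m/d

q = Ki = 15.0 × 0.0092 = 0.1380 m/d
Average linear velocity = 0.1380 / 0.28 = 0.4929 m/d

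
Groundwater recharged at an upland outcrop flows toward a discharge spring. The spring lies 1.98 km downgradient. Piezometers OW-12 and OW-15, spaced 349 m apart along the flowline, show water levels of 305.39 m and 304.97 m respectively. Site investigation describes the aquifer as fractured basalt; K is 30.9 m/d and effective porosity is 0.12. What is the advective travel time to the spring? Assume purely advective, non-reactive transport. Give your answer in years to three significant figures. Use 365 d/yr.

17.5 years

Hydraulic gradient i = (305.39 − 304.97) / 349 = 0.42 / 349 = 0.001203
Darcy flux q = K·i = 30.9 × 0.001203 = 0.03719 m/d
Seepage velocity v = q / n = 0.03719 / 0.12 = 0.3099 m/d
L = 1.98 km = 1980 m
t = L / v = 1980 / 0.3099 = 6389 d
   = 6389 / 365 = 17.5 yr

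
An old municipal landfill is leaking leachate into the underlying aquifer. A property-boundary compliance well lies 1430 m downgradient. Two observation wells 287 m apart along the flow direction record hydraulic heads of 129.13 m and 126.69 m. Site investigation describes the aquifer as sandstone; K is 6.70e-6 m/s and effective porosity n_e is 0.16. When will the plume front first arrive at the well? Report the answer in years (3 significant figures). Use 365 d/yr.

127 years

Hydraulic gradient i = (129.13 − 126.69) / 287 = 2.44 / 287 = 0.008502
K = 6.70e-6 m/s × 86400 s/d = 0.5789 m/d
Darcy flux q = K·i = 0.5789 × 0.008502 = 0.004921 m/d
Seepage velocity v = q / n = 0.004921 / 0.16 = 0.03076 m/d
t = L / v = 1430 / 0.03076 = 46490 d
   = 46490 / 365 = 127 yr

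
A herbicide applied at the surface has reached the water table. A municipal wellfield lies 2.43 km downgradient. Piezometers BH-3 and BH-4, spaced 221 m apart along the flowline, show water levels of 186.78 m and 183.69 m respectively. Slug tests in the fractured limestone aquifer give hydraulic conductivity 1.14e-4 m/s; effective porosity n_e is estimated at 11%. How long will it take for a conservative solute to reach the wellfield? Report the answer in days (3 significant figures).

Hydraulic gradient i = (186.78 − 183.69) / 221 = 3.09 / 221 = 0.01398
K = 1.14e-4 m/s × 86400 s/d = 9.850 m/d
Specific discharge q = 9.850 × 0.01398 = 0.1377 m/d
Average linear velocity = 0.1377 / 0.11 = 1.252 m/d
L = 2.43 km = 2430 m
t = L / v = 2430 / 1.252 = 1941 d

1940 days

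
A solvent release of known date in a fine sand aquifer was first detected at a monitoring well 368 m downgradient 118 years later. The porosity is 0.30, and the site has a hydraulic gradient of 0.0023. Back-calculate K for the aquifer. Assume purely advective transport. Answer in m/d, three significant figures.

t = 118 years = 43070 d
v = L / t = 368 / 43070 = 0.008544 m/d
K = v · n / i = 0.008544 × 0.30 / 0.0023 = 1.11 m/d

1.11 m/d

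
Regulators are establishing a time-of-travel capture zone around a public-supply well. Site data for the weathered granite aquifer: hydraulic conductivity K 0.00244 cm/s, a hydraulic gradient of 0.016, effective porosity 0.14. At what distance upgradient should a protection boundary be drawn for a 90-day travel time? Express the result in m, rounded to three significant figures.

K = 0.00244 cm/s × 864 = 2.108 m/d
q = Ki = 2.108 × 0.016 = 0.03373 m/d
Seepage velocity v = q / n = 0.03373 / 0.14 = 0.2409 m/d
L = v × T = 0.2409 × 90 = 21.68 m

21.7 m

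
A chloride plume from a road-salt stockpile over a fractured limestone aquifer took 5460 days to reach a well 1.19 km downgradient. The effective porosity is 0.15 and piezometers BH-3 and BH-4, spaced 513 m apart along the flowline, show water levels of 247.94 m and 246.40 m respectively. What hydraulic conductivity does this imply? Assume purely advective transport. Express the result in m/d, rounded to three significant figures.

Hydraulic gradient i = (247.94 − 246.40) / 513 = 1.54 / 513 = 0.003002
L = 1.19 km = 1190 m
v = L / t = 1190 / 5460 = 0.2179 m/d
K = v · n / i = 0.2179 × 0.15 / 0.003002 = 10.9 m/d

10.9 m/d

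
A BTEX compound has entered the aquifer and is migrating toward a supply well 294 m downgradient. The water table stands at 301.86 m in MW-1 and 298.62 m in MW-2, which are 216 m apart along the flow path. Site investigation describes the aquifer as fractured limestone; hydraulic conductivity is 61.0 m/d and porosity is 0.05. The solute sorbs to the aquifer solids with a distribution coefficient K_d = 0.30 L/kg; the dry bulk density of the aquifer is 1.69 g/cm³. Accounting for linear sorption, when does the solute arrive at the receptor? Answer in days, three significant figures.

Hydraulic gradient i = (301.86 − 298.62) / 216 = 3.24 / 216 = 0.01500
Specific discharge q = 61.0 × 0.01500 = 0.9150 m/d
v_s = q/n_e = 0.9150/0.05 = 18.30 m/d
Retardation R = 1 + ρ_b·K_d/n = 1 + 1.69×0.30/0.05 = 11.14
Contaminant velocity v_c = v/R = 18.30/11.14 = 1.643 m/d
t = L/v_c = 294/1.643 = 179.0 d

179 days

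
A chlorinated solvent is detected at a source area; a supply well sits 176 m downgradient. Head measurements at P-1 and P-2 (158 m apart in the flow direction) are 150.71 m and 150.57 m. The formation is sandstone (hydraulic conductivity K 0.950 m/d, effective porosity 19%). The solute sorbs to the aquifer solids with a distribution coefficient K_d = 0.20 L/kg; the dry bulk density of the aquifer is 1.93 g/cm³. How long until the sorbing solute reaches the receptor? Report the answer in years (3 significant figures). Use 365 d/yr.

330 years

Hydraulic gradient i = (150.71 − 150.57) / 158 = 0.14 / 158 = 8.861e-4
Specific discharge q = 0.950 × 8.861e-4 = 8.418e-4 m/d
Seepage velocity v = q / n = 8.418e-4 / 0.19 = 0.004430 m/d
Retardation R = 1 + ρ_b·K_d/n = 1 + 1.93×0.20/0.19 = 3.032
Contaminant velocity v_c = v/R = 0.004430/3.032 = 0.001461 m/d
t = L/v_c = 176/0.001461 = 120400 d
   = 120400/365 = 330 yr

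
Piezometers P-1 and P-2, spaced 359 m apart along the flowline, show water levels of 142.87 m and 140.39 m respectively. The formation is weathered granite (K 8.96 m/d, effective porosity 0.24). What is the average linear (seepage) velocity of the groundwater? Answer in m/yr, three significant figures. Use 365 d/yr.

94.1 m/yr

Hydraulic gradient i = (142.87 − 140.39) / 359 = 2.48 / 359 = 0.006908
Darcy flux q = K·i = 8.96 × 0.006908 = 0.06190 m/d
v_s = q/n_e = 0.06190/0.24 = 0.2579 m/d
   = 0.2579 × 365 = 94.1 m/yr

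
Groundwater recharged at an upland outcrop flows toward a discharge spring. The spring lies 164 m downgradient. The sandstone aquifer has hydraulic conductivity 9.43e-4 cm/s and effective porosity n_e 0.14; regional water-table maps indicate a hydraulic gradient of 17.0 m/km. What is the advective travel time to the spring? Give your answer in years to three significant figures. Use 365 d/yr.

4.54 years

K = 9.43e-4 cm/s × 864 = 0.8148 m/d
q = Ki = 0.8148 × 0.017 = 0.01385 m/d
v = Ki/n = 0.8148·0.017/0.14 = 0.09893 m/d
t = L / v = 164 / 0.09893 = 1658 d
   = 1658 / 365 = 4.54 yr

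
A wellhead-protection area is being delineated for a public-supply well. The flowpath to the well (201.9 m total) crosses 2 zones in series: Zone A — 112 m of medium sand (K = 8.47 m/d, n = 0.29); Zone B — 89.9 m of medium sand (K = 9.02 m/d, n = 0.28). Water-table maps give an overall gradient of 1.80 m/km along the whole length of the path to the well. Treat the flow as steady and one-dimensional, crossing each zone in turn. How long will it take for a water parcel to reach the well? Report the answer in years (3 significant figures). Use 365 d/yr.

10.1 years

Steady 1-D flow in series ⇒ the Darcy flux q is identical in every zone and the zone head losses add (resistances L/K in series).
Σ(L/K) = 112/8.47 + 89.9/9.02 = 13.22 + 9.967 = 23.19 d
K_eq = L_total / Σ(L/K) = 201.9 / 23.19 = 8.706 m/d
q = K_eq · i = 8.706 × 0.0018 = 0.01567 m/d (same in every zone)
Zone A: v = q/n = 0.01567/0.29 = 0.05404 m/d → t_A = 112/0.05404 = 2073 d
Zone B: v = q/n = 0.01567/0.28 = 0.05597 m/d → t_B = 89.9/0.05597 = 1606 d
Total t = 2073 + 1606 = 3679 d
   = 3679 / 365 = 10.1 yr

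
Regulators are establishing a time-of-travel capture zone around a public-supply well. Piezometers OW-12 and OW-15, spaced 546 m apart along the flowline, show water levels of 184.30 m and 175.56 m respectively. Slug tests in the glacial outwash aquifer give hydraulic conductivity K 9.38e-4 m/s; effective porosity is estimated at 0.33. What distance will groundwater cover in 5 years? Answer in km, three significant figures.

7.17 km

Hydraulic gradient i = (184.30 − 175.56) / 546 = 8.74 / 546 = 0.01601
K = 9.38e-4 m/s × 86400 s/d = 81.04 m/d
q = Ki = 81.04 × 0.01601 = 1.297 m/d
Average linear velocity = 1.297 / 0.33 = 3.931 m/d
T = 5 yr × 365 = 1825 d
L = v × T = 3.931 × 1825 = 7174 m
   = 7.17 km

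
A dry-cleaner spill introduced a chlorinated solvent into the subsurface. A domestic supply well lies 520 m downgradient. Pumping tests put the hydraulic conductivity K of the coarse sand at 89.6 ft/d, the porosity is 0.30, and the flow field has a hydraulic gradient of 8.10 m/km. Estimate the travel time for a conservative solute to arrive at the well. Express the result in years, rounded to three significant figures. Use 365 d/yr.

K = 89.6 ft/d × 0.3048 = 27.31 m/d
Specific discharge q = 27.31 × 0.0081 = 0.2212 m/d
Seepage velocity v = q / n = 0.2212 / 0.30 = 0.7374 m/d
t = L / v = 520 / 0.7374 = 705.2 d
   = 705.2 / 365 = 1.93 yr

1.93 years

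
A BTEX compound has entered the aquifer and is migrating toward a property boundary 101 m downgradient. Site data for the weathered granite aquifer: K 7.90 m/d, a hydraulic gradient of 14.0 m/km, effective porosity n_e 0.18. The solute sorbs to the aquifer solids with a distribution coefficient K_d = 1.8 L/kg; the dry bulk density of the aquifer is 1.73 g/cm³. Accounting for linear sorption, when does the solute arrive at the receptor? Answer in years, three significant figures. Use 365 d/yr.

Darcy flux q = K·i = 7.90 × 0.014 = 0.1106 m/d
Seepage velocity v = q / n = 0.1106 / 0.18 = 0.6144 m/d
Retardation R = 1 + ρ_b·K_d/n = 1 + 1.73×1.8/0.18 = 18.30
Contaminant velocity v_c = v/R = 0.6144/18.30 = 0.03358 m/d
t = L/v_c = 101/0.03358 = 3008 d
   = 3008/365 = 8.24 yr

8.24 years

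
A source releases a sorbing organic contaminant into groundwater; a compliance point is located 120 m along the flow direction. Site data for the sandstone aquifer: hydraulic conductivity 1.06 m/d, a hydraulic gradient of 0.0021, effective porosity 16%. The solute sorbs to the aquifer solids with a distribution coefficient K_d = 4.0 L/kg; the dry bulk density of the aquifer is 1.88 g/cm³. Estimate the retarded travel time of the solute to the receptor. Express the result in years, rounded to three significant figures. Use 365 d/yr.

1130 years

q = Ki = 1.06 × 0.0021 = 0.002226 m/d
v = Ki/n = 1.06·0.0021/0.16 = 0.01391 m/d
Retardation R = 1 + ρ_b·K_d/n = 1 + 1.88×4.0/0.16 = 48.00
Contaminant velocity v_c = v/R = 0.01391/48.00 = 2.898e-4 m/d
t = L/v_c = 120/2.898e-4 = 414000 d
   = 414000/365 = 1130 yr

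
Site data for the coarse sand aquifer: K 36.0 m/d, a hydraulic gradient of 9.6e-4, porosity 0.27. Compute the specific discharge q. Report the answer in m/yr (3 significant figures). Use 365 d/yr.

12.6 m/yr

q = Ki = 36.0 × 9.6e-4 = 0.03456 m/d
   = 0.03456 × 365 = 12.6 m/yr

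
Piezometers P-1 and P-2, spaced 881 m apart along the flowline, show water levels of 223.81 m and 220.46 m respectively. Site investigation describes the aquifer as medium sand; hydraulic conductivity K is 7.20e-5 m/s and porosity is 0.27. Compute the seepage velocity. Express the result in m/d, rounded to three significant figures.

Hydraulic gradient i = (223.81 − 220.46) / 881 = 3.35 / 881 = 0.003802
K = 7.20e-5 m/s × 86400 s/d = 6.221 m/d
q = Ki = 6.221 × 0.003802 = 0.02365 m/d
v_s = q/n_e = 0.02365/0.27 = 0.08761 m/d

0.0876 m/d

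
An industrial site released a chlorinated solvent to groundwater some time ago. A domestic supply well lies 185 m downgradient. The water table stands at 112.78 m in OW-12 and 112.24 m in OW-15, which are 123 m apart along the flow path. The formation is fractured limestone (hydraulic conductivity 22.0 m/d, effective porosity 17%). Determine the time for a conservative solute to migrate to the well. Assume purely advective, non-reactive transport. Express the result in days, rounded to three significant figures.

Hydraulic gradient i = (112.78 − 112.24) / 123 = 0.54 / 123 = 0.004390
Darcy flux q = K·i = 22.0 × 0.004390 = 0.09659 m/d
Average linear velocity = 0.09659 / 0.17 = 0.5681 m/d
t = L / v = 185 / 0.5681 = 325.6 d

326 days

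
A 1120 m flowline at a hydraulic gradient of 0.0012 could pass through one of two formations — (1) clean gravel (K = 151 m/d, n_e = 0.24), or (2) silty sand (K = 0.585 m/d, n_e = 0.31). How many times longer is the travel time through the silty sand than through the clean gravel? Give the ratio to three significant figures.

Unit 1 (clean gravel): v = 151×0.0012/0.24 = 0.7550 m/d, t = 1120/0.7550 = 1483 d
Unit 2 (silty sand): v = 0.585×0.0012/0.31 = 0.002265 m/d, t = 1120/0.002265 = 494600 d
t(silty sand) / t(clean gravel) = 494600/1483 = 333

333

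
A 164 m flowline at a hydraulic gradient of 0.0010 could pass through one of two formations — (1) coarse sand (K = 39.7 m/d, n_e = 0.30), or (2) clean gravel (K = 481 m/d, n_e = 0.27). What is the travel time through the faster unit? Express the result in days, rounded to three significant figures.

Unit 1 (coarse sand): v = 39.7×0.0010/0.30 = 0.1323 m/d, t = 164/0.1323 = 1239 d
Unit 2 (clean gravel): v = 481×0.0010/0.27 = 1.781 m/d, t = 164/1.781 = 92.06 d
Faster unit: t = 92.1 d

92.1 days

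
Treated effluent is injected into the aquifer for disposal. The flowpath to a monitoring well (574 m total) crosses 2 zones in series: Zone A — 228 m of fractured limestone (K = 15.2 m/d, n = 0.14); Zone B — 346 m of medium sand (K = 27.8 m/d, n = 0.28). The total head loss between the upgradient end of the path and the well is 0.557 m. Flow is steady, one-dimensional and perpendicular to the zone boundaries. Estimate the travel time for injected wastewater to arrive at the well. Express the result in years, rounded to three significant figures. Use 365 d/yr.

17.4 years

Continuity: the same q passes through each zone, so ΔH = q·Σ(L_j/K_j) — the zones act as resistances in series.
Σ(L/K) = 228/15.2 + 346/27.8 = 15.00 + 12.45 = 27.45 d
q = ΔH / Σ(L/K) = 0.557 / 27.45 = 0.02029 m/d (same in every zone)
Zone A: v = q/n = 0.02029/0.14 = 0.1450 m/d → t_A = 228/0.1450 = 1573 d
Zone B: v = q/n = 0.02029/0.28 = 0.07248 m/d → t_B = 346/0.07248 = 4774 d
Total t = 1573 + 4774 = 6347 d
   = 6347 / 365 = 17.4 yr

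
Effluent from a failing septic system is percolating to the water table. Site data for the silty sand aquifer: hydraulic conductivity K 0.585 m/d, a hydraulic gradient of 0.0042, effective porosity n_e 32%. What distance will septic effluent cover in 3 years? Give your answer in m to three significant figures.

8.41 m

Specific discharge q = 0.585 × 0.0042 = 0.002457 m/d
Average linear velocity = 0.002457 / 0.32 = 0.007678 m/d
T = 3 yr × 365 = 1095 d
L = v × T = 0.007678 × 1095 = 8.408 m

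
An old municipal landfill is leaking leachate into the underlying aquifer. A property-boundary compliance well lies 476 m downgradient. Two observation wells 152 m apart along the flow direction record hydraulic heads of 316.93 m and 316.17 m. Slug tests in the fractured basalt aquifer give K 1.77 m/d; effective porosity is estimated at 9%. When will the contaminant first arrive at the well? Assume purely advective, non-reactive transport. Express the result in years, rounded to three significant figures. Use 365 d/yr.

13.3 years

Hydraulic gradient i = (316.93 − 316.17) / 152 = 0.76 / 152 = 0.005000
q = Ki = 1.77 × 0.005000 = 0.008850 m/d
Average linear velocity = 0.008850 / 0.09 = 0.09833 m/d
t = L / v = 476 / 0.09833 = 4841 d
   = 4841 / 365 = 13.3 yr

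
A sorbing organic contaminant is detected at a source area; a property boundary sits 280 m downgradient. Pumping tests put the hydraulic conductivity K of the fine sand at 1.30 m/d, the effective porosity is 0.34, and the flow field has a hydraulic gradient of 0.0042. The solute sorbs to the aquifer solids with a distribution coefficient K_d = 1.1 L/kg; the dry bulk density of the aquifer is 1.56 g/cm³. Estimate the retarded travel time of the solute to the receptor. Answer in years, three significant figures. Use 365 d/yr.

289 years

Darcy flux q = K·i = 1.30 × 0.0042 = 0.005460 m/d
v_s = q/n_e = 0.005460/0.34 = 0.01606 m/d
Retardation R = 1 + ρ_b·K_d/n = 1 + 1.56×1.1/0.34 = 6.047
Contaminant velocity v_c = v/R = 0.01606/6.047 = 0.002656 m/d
t = L/v_c = 280/0.002656 = 105400 d
   = 105400/365 = 289 yr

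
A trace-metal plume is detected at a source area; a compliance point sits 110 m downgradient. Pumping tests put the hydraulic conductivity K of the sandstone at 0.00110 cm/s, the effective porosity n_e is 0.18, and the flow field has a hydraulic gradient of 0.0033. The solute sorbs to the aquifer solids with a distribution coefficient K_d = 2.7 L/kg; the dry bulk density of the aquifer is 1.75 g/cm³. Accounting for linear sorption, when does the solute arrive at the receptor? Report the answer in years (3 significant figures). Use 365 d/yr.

K = 0.00110 cm/s × 864 = 0.9504 m/d
Specific discharge q = 0.9504 × 0.0033 = 0.003136 m/d
Seepage velocity v = q / n = 0.003136 / 0.18 = 0.01742 m/d
Retardation R = 1 + ρ_b·K_d/n = 1 + 1.75×2.7/0.18 = 27.25
Contaminant velocity v_c = v/R = 0.01742/27.25 = 6.394e-4 m/d
t = L/v_c = 110/6.394e-4 = 172000 d
   = 172000/365 = 471 yr

471 years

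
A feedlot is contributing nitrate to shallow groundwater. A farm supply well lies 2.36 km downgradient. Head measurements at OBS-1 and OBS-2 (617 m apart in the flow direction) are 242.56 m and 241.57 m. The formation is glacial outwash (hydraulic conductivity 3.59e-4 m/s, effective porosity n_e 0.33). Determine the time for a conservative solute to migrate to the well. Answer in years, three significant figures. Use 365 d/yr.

42.9 years

Hydraulic gradient i = (242.56 − 241.57) / 617 = 0.99 / 617 = 0.001605
K = 3.59e-4 m/s × 86400 s/d = 31.02 m/d
Darcy flux q = K·i = 31.02 × 0.001605 = 0.04977 m/d
Average linear velocity = 0.04977 / 0.33 = 0.1508 m/d
L = 2.36 km = 2360 m
t = L / v = 2360 / 0.1508 = 15650 d
   = 15650 / 365 = 42.9 yr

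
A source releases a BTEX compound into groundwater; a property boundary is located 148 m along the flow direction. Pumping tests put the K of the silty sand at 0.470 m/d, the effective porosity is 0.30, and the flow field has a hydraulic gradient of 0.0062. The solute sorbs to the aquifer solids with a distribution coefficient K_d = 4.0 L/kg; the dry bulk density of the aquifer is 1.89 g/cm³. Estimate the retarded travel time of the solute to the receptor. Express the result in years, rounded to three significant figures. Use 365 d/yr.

q = Ki = 0.470 × 0.0062 = 0.002914 m/d
v_s = q/n_e = 0.002914/0.30 = 0.009713 m/d
Retardation R = 1 + ρ_b·K_d/n = 1 + 1.89×4.0/0.30 = 26.20
Contaminant velocity v_c = v/R = 0.009713/26.20 = 3.707e-4 m/d
t = L/v_c = 148/3.707e-4 = 399200 d
   = 399200/365 = 1090 yr

1090 years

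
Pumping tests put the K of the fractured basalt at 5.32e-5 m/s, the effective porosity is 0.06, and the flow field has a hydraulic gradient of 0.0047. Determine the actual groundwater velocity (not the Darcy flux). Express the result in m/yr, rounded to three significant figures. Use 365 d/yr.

131 m/yr

K = 5.32e-5 m/s × 86400 s/d = 4.596 m/d
q = Ki = 4.596 × 0.0047 = 0.02160 m/d
Seepage velocity v = q / n = 0.02160 / 0.06 = 0.3601 m/d
   = 0.3601 × 365 = 131 m/yr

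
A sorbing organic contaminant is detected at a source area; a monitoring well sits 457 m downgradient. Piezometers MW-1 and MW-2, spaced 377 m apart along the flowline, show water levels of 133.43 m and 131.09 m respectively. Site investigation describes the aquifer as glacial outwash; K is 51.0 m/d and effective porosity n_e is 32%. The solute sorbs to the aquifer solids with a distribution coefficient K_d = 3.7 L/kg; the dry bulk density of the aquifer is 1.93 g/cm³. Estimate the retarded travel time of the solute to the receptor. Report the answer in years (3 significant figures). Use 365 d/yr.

Hydraulic gradient i = (133.43 − 131.09) / 377 = 2.34 / 377 = 0.006207
Darcy flux q = K·i = 51.0 × 0.006207 = 0.3166 m/d
Average linear velocity = 0.3166 / 0.32 = 0.9892 m/d
Retardation R = 1 + ρ_b·K_d/n = 1 + 1.93×3.7/0.32 = 23.32
Contaminant velocity v_c = v/R = 0.9892/23.32 = 0.04243 m/d
t = L/v_c = 457/0.04243 = 10770 d
   = 10770/365 = 29.5 yr

29.5 years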